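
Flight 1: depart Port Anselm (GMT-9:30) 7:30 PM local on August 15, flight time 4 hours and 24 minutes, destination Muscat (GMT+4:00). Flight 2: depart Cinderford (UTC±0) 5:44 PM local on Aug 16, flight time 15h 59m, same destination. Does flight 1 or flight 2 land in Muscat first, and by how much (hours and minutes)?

the first, by 24 hours 19 minutes

Flight 1 in UTC: 7:30 PM + 9:30 = 5:00 AM on Aug 16.
+4 hours and 24 minutes → arrive 9:24 AM UTC on Aug 16.
Flight 2 departs at 5:44 PM UTC (Aug 16).
+15 hours 59 minutes → arrive 9:43 AM UTC on Aug 17.
Flight 1 lands earlier by 24 hours 19 minutes.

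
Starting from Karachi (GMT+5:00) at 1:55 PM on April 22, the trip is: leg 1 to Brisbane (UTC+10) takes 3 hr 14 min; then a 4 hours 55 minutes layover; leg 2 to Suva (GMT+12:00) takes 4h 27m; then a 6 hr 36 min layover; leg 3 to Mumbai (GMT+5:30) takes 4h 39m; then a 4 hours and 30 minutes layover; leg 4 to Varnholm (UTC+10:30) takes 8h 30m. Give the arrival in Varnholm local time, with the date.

Convert departure to UTC: 1:55 PM − 5:00 = 8:55 AM UTC on Apr 22.
Add 3 hours and 14 minutes leg 1 → 12:09 PM UTC.
Add 4 hours 55 minutes layover in Brisbane → 5:04 PM UTC.
Add 4 hours and 27 minutes leg 2 → 9:31 PM UTC.
Add 6 hours and 36 minutes layover in Suva → 4:07 AM UTC (Apr 23).
Add 4 hours and 39 minutes leg 3 → 8:46 AM UTC.
Add 4 hours 30 minutes layover in Mumbai → 1:16 PM UTC.
Add 8 hours and 30 minutes leg 4 → 9:46 PM UTC.
Varnholm is UTC+10:30, so local arrival = 9:46 PM + 10:30 = 8:16 AM on Apr 24.

8:16 AM on April 24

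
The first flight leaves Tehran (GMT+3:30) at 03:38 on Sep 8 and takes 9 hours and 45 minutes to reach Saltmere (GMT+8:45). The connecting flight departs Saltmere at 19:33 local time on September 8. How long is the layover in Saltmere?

55 minutes

Convert departure to UTC: 03:38 − 3:30 = 00:08 UTC on Sep 8.
Add 9 hours 45 minutes flight time → 09:53 UTC.
Saltmere is UTC+8:45, so local arrival = 09:53 + 8:45 = 18:38 on Sep 8.
Layover = 19:33 − 18:38 = 55 minutes.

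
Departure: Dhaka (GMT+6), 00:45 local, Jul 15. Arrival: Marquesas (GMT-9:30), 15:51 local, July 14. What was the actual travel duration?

6 hours 36 minutes

Departure in UTC: 00:45 − 6:00 = 18:45 on Jul 14.
Arrival in UTC: 15:51 + 9:30 = 01:21 on Jul 15.
Elapsed = 01:21 − 18:45 (+1 day) = 6 hours 36 minutes.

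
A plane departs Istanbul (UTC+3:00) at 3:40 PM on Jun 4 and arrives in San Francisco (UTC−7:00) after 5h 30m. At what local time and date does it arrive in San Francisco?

11:10 AM on June 4

Convert departure to UTC: 3:40 PM − 3:00 = 12:40 PM UTC on Jun 4.
Add 5 hours and 30 minutes travel time → 6:10 PM UTC.
San Francisco is UTC−7:00, so local arrival = 6:10 PM − 7:00 = 11:10 AM on Jun 4.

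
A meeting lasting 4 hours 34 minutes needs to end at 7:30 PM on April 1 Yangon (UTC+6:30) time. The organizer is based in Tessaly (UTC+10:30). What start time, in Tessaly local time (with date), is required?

Target end time in UTC: 7:30 PM − 6:30 = 1:00 PM on Apr 1.
Subtract 4 hours and 34 minutes → start 8:26 AM UTC on Apr 1.
Tessaly is UTC+10:30: 8:26 AM + 10:30 = 6:56 PM on Apr 1.

6:56 PM on Apr 1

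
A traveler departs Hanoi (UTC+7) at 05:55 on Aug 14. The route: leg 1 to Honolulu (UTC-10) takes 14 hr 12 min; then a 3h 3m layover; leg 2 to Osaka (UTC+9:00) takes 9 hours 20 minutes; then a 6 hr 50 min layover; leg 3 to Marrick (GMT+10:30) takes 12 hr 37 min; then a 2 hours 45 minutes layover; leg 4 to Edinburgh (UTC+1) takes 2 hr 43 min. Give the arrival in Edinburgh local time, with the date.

03:25 on August 16

Convert departure to UTC: 05:55 − 7:00 = 22:55 UTC on Aug 13.
Add 14 hours and 12 minutes leg 1 → 13:07 UTC (Aug 14).
Add 3 hours and 3 minutes layover in Honolulu → 16:10 UTC.
Add 9 hours and 20 minutes leg 2 → 01:30 UTC (Aug 15).
Add 6 hours and 50 minutes layover in Osaka → 08:20 UTC.
Add 12 hours and 37 minutes leg 3 → 20:57 UTC.
Add 2 hours and 45 minutes layover in Marrick → 23:42 UTC.
Add 2 hours and 43 minutes leg 4 → 02:25 UTC (Aug 16).
Edinburgh is UTC+1:00, so local arrival = 02:25 + 1:00 = 03:25 on Aug 16.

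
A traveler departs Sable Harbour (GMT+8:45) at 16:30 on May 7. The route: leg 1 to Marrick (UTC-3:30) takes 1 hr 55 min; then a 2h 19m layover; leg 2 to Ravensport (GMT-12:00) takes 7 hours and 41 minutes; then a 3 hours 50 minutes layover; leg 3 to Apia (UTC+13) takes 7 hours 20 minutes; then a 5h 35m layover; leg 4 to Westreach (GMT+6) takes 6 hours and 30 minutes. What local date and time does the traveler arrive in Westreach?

Convert departure to UTC: 16:30 − 8:45 = 07:45 UTC on May 7.
Add 1 hour and 55 minutes leg 1 → 09:40 UTC.
Add 2 hours and 19 minutes layover in Marrick → 11:59 UTC.
Add 7 hours and 41 minutes leg 2 → 19:40 UTC.
Add 3 hours and 50 minutes layover in Ravensport → 23:30 UTC.
Add 7 hours and 20 minutes leg 3 → 06:50 UTC (May 8).
Add 5 hours and 35 minutes layover in Apia → 12:25 UTC.
Add 6 hours and 30 minutes leg 4 → 18:55 UTC.
Westreach is UTC+6:00, so local arrival = 18:55 + 6:00 = 00:55 on May 9.

00:55 on May 9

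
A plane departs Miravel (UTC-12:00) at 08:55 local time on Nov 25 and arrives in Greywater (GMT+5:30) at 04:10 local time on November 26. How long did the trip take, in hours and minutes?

Departure in UTC: 08:55 + 12:00 = 20:55 on Nov 25.
Arrival in UTC: 04:10 − 5:30 = 22:40 on Nov 25.
Elapsed = 22:40 − 20:55 = 1 hour 45 minutes.

1 hour 45 minutes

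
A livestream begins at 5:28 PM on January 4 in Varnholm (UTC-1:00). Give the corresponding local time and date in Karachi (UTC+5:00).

11:28 PM on Jan 4

In UTC: 5:28 PM + 1:00 = 6:28 PM on Jan 4.
Karachi is UTC+5:00: 6:28 PM + 5:00 = 11:28 PM on Jan 4.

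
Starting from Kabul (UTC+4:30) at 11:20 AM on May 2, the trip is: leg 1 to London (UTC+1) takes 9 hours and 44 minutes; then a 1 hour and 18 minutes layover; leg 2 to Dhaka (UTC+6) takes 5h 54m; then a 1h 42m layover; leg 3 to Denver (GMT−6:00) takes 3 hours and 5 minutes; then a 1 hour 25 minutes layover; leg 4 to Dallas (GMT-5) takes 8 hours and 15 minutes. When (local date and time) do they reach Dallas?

Convert departure to UTC: 11:20 AM − 4:30 = 6:50 AM UTC on May 2.
Add 9 hours and 44 minutes leg 1 → 4:34 PM UTC.
Add 1 hour and 18 minutes layover in London → 5:52 PM UTC.
Add 5 hours 54 minutes leg 2 → 11:46 PM UTC.
Add 1 hour and 42 minutes layover in Dhaka → 1:28 AM UTC (May 3).
Add 3 hours and 5 minutes leg 3 → 4:33 AM UTC.
Add 1 hour 25 minutes layover in Denver → 5:58 AM UTC.
Add 8 hours and 15 minutes leg 4 → 2:13 PM UTC.
Dallas is UTC−5:00, so local arrival = 2:13 PM − 5:00 = 9:13 AM on May 3.

9:13 AM on May 3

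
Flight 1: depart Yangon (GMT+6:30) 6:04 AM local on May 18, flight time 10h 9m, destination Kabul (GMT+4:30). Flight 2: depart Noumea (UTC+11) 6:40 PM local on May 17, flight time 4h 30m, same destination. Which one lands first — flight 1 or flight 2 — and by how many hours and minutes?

the second, by 21 hours 33 minutes

Flight 1 in UTC: 6:04 AM − 6:30 = 11:34 PM on May 17.
+10 hours and 9 minutes → arrive 9:43 AM UTC on May 18.
Flight 2 in UTC: 6:40 PM − 11:00 = 7:40 AM on May 17.
+4 hours and 30 minutes → arrive 12:10 PM UTC on May 17.
Flight 2 lands earlier by 21 hours 33 minutes.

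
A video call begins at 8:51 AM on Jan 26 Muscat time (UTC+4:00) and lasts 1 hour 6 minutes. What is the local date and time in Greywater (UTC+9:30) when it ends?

3:27 PM on Jan 26

Greywater is 5:30 ahead of Muscat.
After 1 hour 6 minutes it is 9:57 AM in Muscat.
Shift by the zone difference: 9:57 AM + 5:30 = 3:27 PM on Jan 26 in Greywater.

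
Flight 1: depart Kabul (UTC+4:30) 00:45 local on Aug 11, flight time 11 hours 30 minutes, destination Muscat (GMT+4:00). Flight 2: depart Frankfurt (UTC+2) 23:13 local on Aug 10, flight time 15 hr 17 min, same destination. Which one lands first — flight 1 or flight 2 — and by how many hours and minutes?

the first, by 4 hours 45 minutes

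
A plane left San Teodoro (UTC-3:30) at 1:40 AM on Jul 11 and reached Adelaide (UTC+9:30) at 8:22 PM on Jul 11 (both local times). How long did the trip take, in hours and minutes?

5 hours 42 minutes

Adelaide is 13:00 ahead of San Teodoro.
Clock-face elapsed time (ignoring zones) is 18 hours 42 minutes.
Actual elapsed = 18 hours 42 minutes − 13:00 = 5 hours 42 minutes.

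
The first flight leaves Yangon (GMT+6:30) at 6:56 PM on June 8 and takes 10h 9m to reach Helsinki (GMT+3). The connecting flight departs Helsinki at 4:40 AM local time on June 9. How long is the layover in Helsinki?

3 hours 5 minutes

Convert departure to UTC: 6:56 PM − 6:30 = 12:26 PM UTC on Jun 8.
Add 10 hours 9 minutes flight time → 10:35 PM UTC.
Helsinki is UTC+3:00, so local arrival = 10:35 PM + 3:00 = 1:35 AM on Jun 9.
Layover = 4:40 AM − 1:35 AM = 3 hours 5 minutes.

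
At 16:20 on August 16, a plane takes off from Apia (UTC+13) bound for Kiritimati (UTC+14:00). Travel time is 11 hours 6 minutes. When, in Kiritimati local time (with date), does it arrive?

04:26 on August 17

Convert departure to UTC: 16:20 − 13:00 = 03:20 UTC on Aug 16.
Add 11 hours and 6 minutes travel time → 14:26 UTC.
Kiritimati is UTC+14:00, so local arrival = 14:26 + 14:00 = 04:26 on Aug 17.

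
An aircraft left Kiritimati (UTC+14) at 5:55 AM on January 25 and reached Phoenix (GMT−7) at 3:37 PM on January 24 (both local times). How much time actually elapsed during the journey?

6 hours 42 minutes

Departure in UTC: 5:55 AM − 14:00 = 3:55 PM on Jan 24.
Arrival in UTC: 3:37 PM + 7:00 = 10:37 PM on Jan 24.
Elapsed = 10:37 PM − 3:55 PM = 6 hours 42 minutes.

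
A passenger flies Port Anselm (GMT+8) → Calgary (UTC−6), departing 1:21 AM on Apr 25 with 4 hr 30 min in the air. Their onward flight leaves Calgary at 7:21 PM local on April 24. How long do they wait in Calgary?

Convert departure to UTC: 1:21 AM − 8:00 = 5:21 PM UTC on Apr 24.
Add 4 hours 30 minutes flight time → 9:51 PM UTC.
Calgary is UTC−6:00, so local arrival = 9:51 PM − 6:00 = 3:51 PM on Apr 24.
Layover = 7:21 PM − 3:51 PM = 3 hours 30 minutes.

3 hours 30 minutes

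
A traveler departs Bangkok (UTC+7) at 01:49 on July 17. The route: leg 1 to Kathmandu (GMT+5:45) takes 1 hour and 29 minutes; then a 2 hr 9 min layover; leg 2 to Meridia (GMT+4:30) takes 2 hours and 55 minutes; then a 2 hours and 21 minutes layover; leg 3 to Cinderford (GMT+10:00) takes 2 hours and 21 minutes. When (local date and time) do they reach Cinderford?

16:04 on July 17

Convert departure to UTC: 01:49 − 7:00 = 18:49 UTC on Jul 16.
Add 1 hour and 29 minutes leg 1 → 20:18 UTC.
Add 2 hours 9 minutes layover in Kathmandu → 22:27 UTC.
Add 2 hours 55 minutes leg 2 → 01:22 UTC (Jul 17).
Add 2 hours and 21 minutes layover in Meridia → 03:43 UTC.
Add 2 hours and 21 minutes leg 3 → 06:04 UTC.
Cinderford is UTC+10:00, so local arrival = 06:04 + 10:00 = 16:04 on Jul 17.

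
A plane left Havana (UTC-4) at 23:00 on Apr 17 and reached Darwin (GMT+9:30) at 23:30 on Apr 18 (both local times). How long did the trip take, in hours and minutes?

Departure in UTC: 23:00 + 4:00 = 03:00 on Apr 18.
Arrival in UTC: 23:30 − 9:30 = 14:00 on Apr 18.
Elapsed = 14:00 − 03:00 = 11 hours.

11 hours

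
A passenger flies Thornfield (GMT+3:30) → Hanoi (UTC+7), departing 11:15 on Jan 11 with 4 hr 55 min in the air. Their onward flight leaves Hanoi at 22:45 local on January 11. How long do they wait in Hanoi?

Convert departure to UTC: 11:15 − 3:30 = 07:45 UTC on Jan 11.
Add 4 hours 55 minutes flight time → 12:40 UTC.
Hanoi is UTC+7:00, so local arrival = 12:40 + 7:00 = 19:40 on Jan 11.
Layover = 22:45 − 19:40 = 3 hours 5 minutes.

3 hours 5 minutes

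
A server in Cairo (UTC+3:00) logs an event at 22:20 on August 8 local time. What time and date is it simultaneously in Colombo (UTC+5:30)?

Colombo is 2:30 ahead of Cairo.
Shift by the zone difference: 22:20 + 2:30 = 00:50 on Aug 9 in Colombo.

00:50 on Aug 9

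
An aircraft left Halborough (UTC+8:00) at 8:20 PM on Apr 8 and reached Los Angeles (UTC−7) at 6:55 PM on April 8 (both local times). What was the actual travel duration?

Los Angeles is 15:00 behind Halborough.
Clock-face elapsed time (ignoring zones) is −1 hour 25 minutes.
Actual elapsed = −1 hour 25 minutes + 15:00 = 13 hours 35 minutes.

13 hours 35 minutes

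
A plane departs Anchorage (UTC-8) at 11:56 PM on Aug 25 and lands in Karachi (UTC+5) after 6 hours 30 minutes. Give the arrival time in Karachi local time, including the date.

Convert departure to UTC: 11:56 PM + 8:00 = 7:56 AM UTC on Aug 26.
Add 6 hours and 30 minutes travel time → 2:26 PM UTC.
Karachi is UTC+5:00, so local arrival = 2:26 PM + 5:00 = 7:26 PM on Aug 26.

7:26 PM on Aug 26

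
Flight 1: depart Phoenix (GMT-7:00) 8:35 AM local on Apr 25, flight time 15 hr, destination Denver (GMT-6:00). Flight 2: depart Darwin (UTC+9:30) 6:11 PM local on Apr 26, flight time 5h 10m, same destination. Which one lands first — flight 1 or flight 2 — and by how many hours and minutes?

Flight 1 in UTC: 8:35 AM + 7:00 = 3:35 PM on Apr 25.
+15 hours → arrive 6:35 AM UTC on Apr 26.
Flight 2 in UTC: 6:11 PM − 9:30 = 8:41 AM on Apr 26.
+5 hours 10 minutes → arrive 1:51 PM UTC on Apr 26.
Flight 1 lands earlier by 7 hours 16 minutes.

the first, by 7 hours 16 minutes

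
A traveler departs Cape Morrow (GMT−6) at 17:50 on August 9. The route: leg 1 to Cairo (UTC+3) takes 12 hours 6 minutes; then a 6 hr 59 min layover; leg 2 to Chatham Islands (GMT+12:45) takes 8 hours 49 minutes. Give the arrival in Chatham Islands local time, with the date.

16:29 on August 11

Convert departure to UTC: 17:50 + 6:00 = 23:50 UTC on Aug 9.
Add 12 hours and 6 minutes leg 1 → 11:56 UTC (Aug 10).
Add 6 hours 59 minutes layover in Cairo → 18:55 UTC.
Add 8 hours and 49 minutes leg 2 → 03:44 UTC (Aug 11).
Chatham Islands is UTC+12:45, so local arrival = 03:44 + 12:45 = 16:29 on Aug 11.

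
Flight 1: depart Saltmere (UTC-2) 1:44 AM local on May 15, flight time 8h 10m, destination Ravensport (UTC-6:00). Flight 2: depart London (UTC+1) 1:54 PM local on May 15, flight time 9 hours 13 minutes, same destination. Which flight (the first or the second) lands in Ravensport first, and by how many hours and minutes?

Flight 1 in UTC: 1:44 AM + 2:00 = 3:44 AM on May 15.
+8 hours 10 minutes → arrive 11:54 AM UTC on May 15.
Flight 2 in UTC: 1:54 PM − 1:00 = 12:54 PM on May 15.
+9 hours and 13 minutes → arrive 10:07 PM UTC on May 15.
Flight 1 lands earlier by 10 hours 13 minutes.

the first, by 10 hours 13 minutes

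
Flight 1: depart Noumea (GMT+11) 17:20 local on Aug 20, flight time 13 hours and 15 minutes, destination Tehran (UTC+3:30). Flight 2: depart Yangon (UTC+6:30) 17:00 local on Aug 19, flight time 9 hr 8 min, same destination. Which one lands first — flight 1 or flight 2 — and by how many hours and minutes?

Flight 1 in UTC: 17:20 − 11:00 = 06:20 on Aug 20.
+13 hours and 15 minutes → arrive 19:35 UTC on Aug 20.
Flight 2 in UTC: 17:00 − 6:30 = 10:30 on Aug 19.
+9 hours 8 minutes → arrive 19:38 UTC on Aug 19.
Flight 2 lands earlier by 23 hours 57 minutes.

the second, by 23 hours 57 minutes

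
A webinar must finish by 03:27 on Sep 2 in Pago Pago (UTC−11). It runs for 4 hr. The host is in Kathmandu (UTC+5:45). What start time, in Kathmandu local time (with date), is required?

Target end time in UTC: 03:27 + 11:00 = 14:27 on Sep 2.
Subtract 4 hours → start 10:27 UTC on Sep 2.
Kathmandu is UTC+5:45: 10:27 + 5:45 = 16:12 on Sep 2.

16:12 on September 2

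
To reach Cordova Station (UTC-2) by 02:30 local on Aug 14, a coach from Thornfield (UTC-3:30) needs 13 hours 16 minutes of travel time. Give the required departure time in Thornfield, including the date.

11:44 on August 13

Target arrival in UTC: 02:30 + 2:00 = 04:30 on Aug 14.
Subtract 13 hours 16 minutes → departure 15:14 UTC on Aug 13.
Thornfield is UTC−3:30: 15:14 − 3:30 = 11:44 on Aug 13.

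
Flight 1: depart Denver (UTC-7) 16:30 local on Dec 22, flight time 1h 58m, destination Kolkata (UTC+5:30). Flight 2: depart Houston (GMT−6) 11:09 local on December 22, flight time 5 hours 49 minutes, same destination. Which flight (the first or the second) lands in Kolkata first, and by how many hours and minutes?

Flight 1 in UTC: 16:30 + 7:00 = 23:30 on Dec 22.
+1 hour and 58 minutes → arrive 01:28 UTC on Dec 23.
Flight 2 in UTC: 11:09 + 6:00 = 17:09 on Dec 22.
+5 hours 49 minutes → arrive 22:58 UTC on Dec 22.
Flight 2 lands earlier by 2 hours 30 minutes.

the second, by 2 hours 30 minutes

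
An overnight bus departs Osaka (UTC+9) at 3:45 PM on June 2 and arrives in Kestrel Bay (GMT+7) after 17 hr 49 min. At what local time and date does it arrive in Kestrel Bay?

7:34 AM on June 3

Convert departure to UTC: 3:45 PM − 9:00 = 6:45 AM UTC on Jun 2.
Add 17 hours and 49 minutes travel time → 12:34 AM UTC (Jun 3).
Kestrel Bay is UTC+7:00, so local arrival = 12:34 AM + 7:00 = 7:34 AM on Jun 3.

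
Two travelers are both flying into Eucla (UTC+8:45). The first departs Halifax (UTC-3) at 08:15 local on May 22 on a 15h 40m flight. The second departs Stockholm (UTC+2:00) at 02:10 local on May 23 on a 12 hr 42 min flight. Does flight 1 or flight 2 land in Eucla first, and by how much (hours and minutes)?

the first, by 9 hours 57 minutes

Flight 1 in UTC: 08:15 + 3:00 = 11:15 on May 22.
+15 hours 40 minutes → arrive 02:55 UTC on May 23.
Flight 2 in UTC: 02:10 − 2:00 = 00:10 on May 23.
+12 hours and 42 minutes → arrive 12:52 UTC on May 23.
Flight 1 lands earlier by 9 hours 57 minutes.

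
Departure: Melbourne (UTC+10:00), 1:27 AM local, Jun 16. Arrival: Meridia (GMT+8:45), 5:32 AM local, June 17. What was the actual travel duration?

29 hours 20 minutes

Departure in UTC: 1:27 AM − 10:00 = 3:27 PM on Jun 15.
Arrival in UTC: 5:32 AM − 8:45 = 8:47 PM on Jun 16.
Elapsed = 8:47 PM − 3:27 PM (+1 day) = 29 hours 20 minutes.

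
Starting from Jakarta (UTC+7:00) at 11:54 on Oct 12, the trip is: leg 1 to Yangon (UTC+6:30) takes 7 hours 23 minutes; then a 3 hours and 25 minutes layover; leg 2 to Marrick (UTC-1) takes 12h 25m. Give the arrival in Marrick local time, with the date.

Convert departure to UTC: 11:54 − 7:00 = 04:54 UTC on Oct 12.
Add 7 hours and 23 minutes leg 1 → 12:17 UTC.
Add 3 hours 25 minutes layover in Yangon → 15:42 UTC.
Add 12 hours 25 minutes leg 2 → 04:07 UTC (Oct 13).
Marrick is UTC−1:00, so local arrival = 04:07 − 1:00 = 03:07 on Oct 13.

03:07 on October 13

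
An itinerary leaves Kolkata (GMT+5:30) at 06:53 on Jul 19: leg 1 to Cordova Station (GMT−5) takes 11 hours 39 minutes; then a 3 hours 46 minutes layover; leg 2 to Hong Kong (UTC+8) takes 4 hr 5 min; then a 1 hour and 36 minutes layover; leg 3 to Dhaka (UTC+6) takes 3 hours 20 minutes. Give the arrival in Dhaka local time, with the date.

Convert departure to UTC: 06:53 − 5:30 = 01:23 UTC on Jul 19.
Add 11 hours 39 minutes leg 1 → 13:02 UTC.
Add 3 hours and 46 minutes layover in Cordova Station → 16:48 UTC.
Add 4 hours and 5 minutes leg 2 → 20:53 UTC.
Add 1 hour and 36 minutes layover in Hong Kong → 22:29 UTC.
Add 3 hours and 20 minutes leg 3 → 01:49 UTC (Jul 20).
Dhaka is UTC+6:00, so local arrival = 01:49 + 6:00 = 07:49 on Jul 20.

07:49 on July 20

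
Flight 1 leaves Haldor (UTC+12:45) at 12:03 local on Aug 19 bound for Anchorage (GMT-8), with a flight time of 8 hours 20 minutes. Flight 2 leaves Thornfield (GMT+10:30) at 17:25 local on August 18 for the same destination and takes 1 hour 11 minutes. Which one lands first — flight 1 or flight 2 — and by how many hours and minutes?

the second, by 23 hours 32 minutes

Flight 1 in UTC: 12:03 − 12:45 = 23:18 on Aug 18.
+8 hours 20 minutes → arrive 07:38 UTC on Aug 19.
Flight 2 in UTC: 17:25 − 10:30 = 06:55 on Aug 18.
+1 hour and 11 minutes → arrive 08:06 UTC on Aug 18.
Flight 2 lands earlier by 23 hours 32 minutes.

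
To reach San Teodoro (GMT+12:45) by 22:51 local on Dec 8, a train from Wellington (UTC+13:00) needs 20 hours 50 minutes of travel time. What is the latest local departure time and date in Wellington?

02:16 on Dec 8

Target arrival in UTC: 22:51 − 12:45 = 10:06 on Dec 8.
Subtract 20 hours and 50 minutes → departure 13:16 UTC on Dec 7.
Wellington is UTC+13:00: 13:16 + 13:00 = 02:16 on Dec 8.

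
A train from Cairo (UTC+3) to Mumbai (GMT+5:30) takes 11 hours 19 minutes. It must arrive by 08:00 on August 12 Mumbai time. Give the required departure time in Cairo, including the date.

18:11 on August 11

Target arrival in UTC: 08:00 − 5:30 = 02:30 on Aug 12.
Subtract 11 hours 19 minutes → departure 15:11 UTC on Aug 11.
Cairo is UTC+3:00: 15:11 + 3:00 = 18:11 on Aug 11.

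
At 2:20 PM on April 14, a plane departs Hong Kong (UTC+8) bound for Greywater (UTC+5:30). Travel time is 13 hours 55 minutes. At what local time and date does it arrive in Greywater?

1:45 AM on April 15

Convert departure to UTC: 2:20 PM − 8:00 = 6:20 AM UTC on Apr 14.
Add 13 hours and 55 minutes travel time → 8:15 PM UTC.
Greywater is UTC+5:30, so local arrival = 8:15 PM + 5:30 = 1:45 AM on Apr 15.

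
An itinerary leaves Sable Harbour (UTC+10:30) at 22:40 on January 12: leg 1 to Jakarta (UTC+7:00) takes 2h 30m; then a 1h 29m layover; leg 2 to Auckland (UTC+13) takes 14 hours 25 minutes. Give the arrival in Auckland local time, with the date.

19:34 on Jan 13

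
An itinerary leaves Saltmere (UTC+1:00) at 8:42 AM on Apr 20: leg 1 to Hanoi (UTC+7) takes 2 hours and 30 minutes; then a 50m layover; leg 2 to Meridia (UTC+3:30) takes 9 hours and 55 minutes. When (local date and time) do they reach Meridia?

Convert departure to UTC: 8:42 AM − 1:00 = 7:42 AM UTC on Apr 20.
Add 2 hours and 30 minutes leg 1 → 10:12 AM UTC.
Add 50 minutes layover in Hanoi → 11:02 AM UTC.
Add 9 hours and 55 minutes leg 2 → 8:57 PM UTC.
Meridia is UTC+3:30, so local arrival = 8:57 PM + 3:30 = 12:27 AM on Apr 21.

12:27 AM on April 21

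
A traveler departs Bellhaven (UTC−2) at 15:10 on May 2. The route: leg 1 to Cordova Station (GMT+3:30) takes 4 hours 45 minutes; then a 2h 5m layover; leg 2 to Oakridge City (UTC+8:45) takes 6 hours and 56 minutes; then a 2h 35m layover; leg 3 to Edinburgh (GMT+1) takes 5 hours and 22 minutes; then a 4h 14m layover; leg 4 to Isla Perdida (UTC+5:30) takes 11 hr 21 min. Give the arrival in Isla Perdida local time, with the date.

11:58 on May 4

Convert departure to UTC: 15:10 + 2:00 = 17:10 UTC on May 2.
Add 4 hours 45 minutes leg 1 → 21:55 UTC.
Add 2 hours 5 minutes layover in Cordova Station → 00:00 UTC (May 3).
Add 6 hours 56 minutes leg 2 → 06:56 UTC.
Add 2 hours 35 minutes layover in Oakridge City → 09:31 UTC.
Add 5 hours 22 minutes leg 3 → 14:53 UTC.
Add 4 hours 14 minutes layover in Edinburgh → 19:07 UTC.
Add 11 hours and 21 minutes leg 4 → 06:28 UTC (May 4).
Isla Perdida is UTC+5:30, so local arrival = 06:28 + 5:30 = 11:58 on May 4.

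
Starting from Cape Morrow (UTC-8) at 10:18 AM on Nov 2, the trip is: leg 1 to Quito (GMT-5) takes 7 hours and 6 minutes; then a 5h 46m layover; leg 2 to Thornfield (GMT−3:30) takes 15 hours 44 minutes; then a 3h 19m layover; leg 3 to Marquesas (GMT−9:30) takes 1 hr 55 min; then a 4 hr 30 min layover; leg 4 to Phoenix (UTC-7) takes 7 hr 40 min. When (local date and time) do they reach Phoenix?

9:18 AM on Nov 4

Convert departure to UTC: 10:18 AM + 8:00 = 6:18 PM UTC on Nov 2.
Add 7 hours and 6 minutes leg 1 → 1:24 AM UTC (Nov 3).
Add 5 hours and 46 minutes layover in Quito → 7:10 AM UTC.
Add 15 hours 44 minutes leg 2 → 10:54 PM UTC.
Add 3 hours 19 minutes layover in Thornfield → 2:13 AM UTC (Nov 4).
Add 1 hour and 55 minutes leg 3 → 4:08 AM UTC.
Add 4 hours 30 minutes layover in Marquesas → 8:38 AM UTC.
Add 7 hours and 40 minutes leg 4 → 4:18 PM UTC.
Phoenix is UTC−7:00, so local arrival = 4:18 PM − 7:00 = 9:18 AM on Nov 4.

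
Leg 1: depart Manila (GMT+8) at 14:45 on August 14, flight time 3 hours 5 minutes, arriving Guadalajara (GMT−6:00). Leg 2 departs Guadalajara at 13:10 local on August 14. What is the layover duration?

9 hours 20 minutes

Convert departure to UTC: 14:45 − 8:00 = 06:45 UTC on Aug 14.
Add 3 hours and 5 minutes flight time → 09:50 UTC.
Guadalajara is UTC−6:00, so local arrival = 09:50 − 6:00 = 03:50 on Aug 14.
Layover = 13:10 − 03:50 = 9 hours 20 minutes.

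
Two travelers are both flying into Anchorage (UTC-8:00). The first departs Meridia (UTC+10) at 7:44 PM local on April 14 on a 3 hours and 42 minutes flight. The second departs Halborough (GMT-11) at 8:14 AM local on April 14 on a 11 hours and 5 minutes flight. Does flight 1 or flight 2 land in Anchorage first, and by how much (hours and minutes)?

Flight 1 in UTC: 7:44 PM − 10:00 = 9:44 AM on Apr 14.
+3 hours 42 minutes → arrive 1:26 PM UTC on Apr 14.
Flight 2 in UTC: 8:14 AM + 11:00 = 7:14 PM on Apr 14.
+11 hours 5 minutes → arrive 6:19 AM UTC on Apr 15.
Flight 1 lands earlier by 16 hours 53 minutes.

the first, by 16 hours 53 minutes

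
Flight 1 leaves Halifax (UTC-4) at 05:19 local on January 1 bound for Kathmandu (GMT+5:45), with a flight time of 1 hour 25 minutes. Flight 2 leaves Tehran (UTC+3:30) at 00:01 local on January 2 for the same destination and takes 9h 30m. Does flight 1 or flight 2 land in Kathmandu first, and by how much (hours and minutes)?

Flight 1 in UTC: 05:19 + 4:00 = 09:19 on Jan 1.
+1 hour and 25 minutes → arrive 10:44 UTC on Jan 1.
Flight 2 in UTC: 00:01 − 3:30 = 20:31 on Jan 1.
+9 hours and 30 minutes → arrive 06:01 UTC on Jan 2.
Flight 1 lands earlier by 19 hours 17 minutes.

the first, by 19 hours 17 minutes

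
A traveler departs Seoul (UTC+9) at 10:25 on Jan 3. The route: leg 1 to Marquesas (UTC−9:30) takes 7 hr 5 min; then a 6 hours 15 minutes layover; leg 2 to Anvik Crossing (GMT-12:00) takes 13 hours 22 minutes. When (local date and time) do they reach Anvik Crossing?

Convert departure to UTC: 10:25 − 9:00 = 01:25 UTC on Jan 3.
Add 7 hours 5 minutes leg 1 → 08:30 UTC.
Add 6 hours and 15 minutes layover in Marquesas → 14:45 UTC.
Add 13 hours 22 minutes leg 2 → 04:07 UTC (Jan 4).
Anvik Crossing is UTC−12:00, so local arrival = 04:07 − 12:00 = 16:07 on Jan 3.

16:07 on January 3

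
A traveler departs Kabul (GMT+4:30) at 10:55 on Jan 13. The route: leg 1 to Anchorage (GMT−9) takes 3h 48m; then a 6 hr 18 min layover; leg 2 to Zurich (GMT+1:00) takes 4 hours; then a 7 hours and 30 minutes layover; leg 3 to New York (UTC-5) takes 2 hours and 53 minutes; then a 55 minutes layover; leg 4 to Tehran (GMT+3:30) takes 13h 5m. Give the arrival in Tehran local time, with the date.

Convert departure to UTC: 10:55 − 4:30 = 06:25 UTC on Jan 13.
Add 3 hours 48 minutes leg 1 → 10:13 UTC.
Add 6 hours and 18 minutes layover in Anchorage → 16:31 UTC.
Add 4 hours leg 2 → 20:31 UTC.
Add 7 hours 30 minutes layover in Zurich → 04:01 UTC (Jan 14).
Add 2 hours and 53 minutes leg 3 → 06:54 UTC.
Add 55 minutes layover in New York → 07:49 UTC.
Add 13 hours 5 minutes leg 4 → 20:54 UTC.
Tehran is UTC+3:30, so local arrival = 20:54 + 3:30 = 00:24 on Jan 15.

00:24 on January 15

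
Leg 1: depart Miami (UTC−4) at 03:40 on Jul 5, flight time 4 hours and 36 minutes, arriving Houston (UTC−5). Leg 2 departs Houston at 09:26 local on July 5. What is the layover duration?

2 hours 10 minutes

Convert departure to UTC: 03:40 + 4:00 = 07:40 UTC on Jul 5.
Add 4 hours 36 minutes flight time → 12:16 UTC.
Houston is UTC−5:00, so local arrival = 12:16 − 5:00 = 07:16 on Jul 5.
Layover = 09:26 − 07:16 = 2 hours 10 minutes.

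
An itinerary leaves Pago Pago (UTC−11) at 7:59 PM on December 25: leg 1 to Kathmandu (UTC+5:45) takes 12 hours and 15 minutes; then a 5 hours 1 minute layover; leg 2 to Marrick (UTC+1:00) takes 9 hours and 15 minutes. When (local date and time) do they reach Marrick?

10:30 AM on December 27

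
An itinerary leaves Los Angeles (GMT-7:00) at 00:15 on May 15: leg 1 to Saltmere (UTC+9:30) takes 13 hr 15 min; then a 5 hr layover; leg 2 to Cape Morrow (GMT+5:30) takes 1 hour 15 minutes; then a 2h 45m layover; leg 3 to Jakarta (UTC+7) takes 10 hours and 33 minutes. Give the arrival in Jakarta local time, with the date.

Convert departure to UTC: 00:15 + 7:00 = 07:15 UTC on May 15.
Add 13 hours and 15 minutes leg 1 → 20:30 UTC.
Add 5 hours layover in Saltmere → 01:30 UTC (May 16).
Add 1 hour and 15 minutes leg 2 → 02:45 UTC.
Add 2 hours and 45 minutes layover in Cape Morrow → 05:30 UTC.
Add 10 hours and 33 minutes leg 3 → 16:03 UTC.
Jakarta is UTC+7:00, so local arrival = 16:03 + 7:00 = 23:03 on May 16.

23:03 on May 16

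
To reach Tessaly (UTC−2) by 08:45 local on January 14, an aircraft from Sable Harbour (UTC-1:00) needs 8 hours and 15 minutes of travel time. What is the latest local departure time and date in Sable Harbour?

01:30 on Jan 14

Target arrival in UTC: 08:45 + 2:00 = 10:45 on Jan 14.
Subtract 8 hours 15 minutes → departure 02:30 UTC on Jan 14.
Sable Harbour is UTC−1:00: 02:30 − 1:00 = 01:30 on Jan 14.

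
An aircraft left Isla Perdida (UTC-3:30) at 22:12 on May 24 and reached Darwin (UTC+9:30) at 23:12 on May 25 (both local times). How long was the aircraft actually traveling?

Departure in UTC: 22:12 + 3:30 = 01:42 on May 25.
Arrival in UTC: 23:12 − 9:30 = 13:42 on May 25.
Elapsed = 13:42 − 01:42 = 12 hours.

12 hours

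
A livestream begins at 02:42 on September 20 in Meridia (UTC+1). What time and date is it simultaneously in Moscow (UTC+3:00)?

In UTC: 02:42 − 1:00 = 01:42 on Sep 20.
Moscow is UTC+3:00: 01:42 + 3:00 = 04:42 on Sep 20.

04:42 on Sep 20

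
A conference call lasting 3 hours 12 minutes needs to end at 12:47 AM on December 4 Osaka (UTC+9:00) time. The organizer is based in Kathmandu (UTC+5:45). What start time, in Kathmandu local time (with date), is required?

6:20 PM on December 3

Target end time in UTC: 12:47 AM − 9:00 = 3:47 PM on Dec 3.
Subtract 3 hours 12 minutes → start 12:35 PM UTC on Dec 3.
Kathmandu is UTC+5:45: 12:35 PM + 5:45 = 6:20 PM on Dec 3.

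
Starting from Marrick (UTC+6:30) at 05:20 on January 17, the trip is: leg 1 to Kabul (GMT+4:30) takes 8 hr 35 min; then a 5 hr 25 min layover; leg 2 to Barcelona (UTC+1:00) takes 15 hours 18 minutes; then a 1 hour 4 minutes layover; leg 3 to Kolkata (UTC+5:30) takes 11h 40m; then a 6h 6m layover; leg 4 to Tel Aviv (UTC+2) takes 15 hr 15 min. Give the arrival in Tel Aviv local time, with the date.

16:13 on Jan 19

Convert departure to UTC: 05:20 − 6:30 = 22:50 UTC on Jan 16.
Add 8 hours 35 minutes leg 1 → 07:25 UTC (Jan 17).
Add 5 hours and 25 minutes layover in Kabul → 12:50 UTC.
Add 15 hours and 18 minutes leg 2 → 04:08 UTC (Jan 18).
Add 1 hour and 4 minutes layover in Barcelona → 05:12 UTC.
Add 11 hours 40 minutes leg 3 → 16:52 UTC.
Add 6 hours and 6 minutes layover in Kolkata → 22:58 UTC.
Add 15 hours and 15 minutes leg 4 → 14:13 UTC (Jan 19).
Tel Aviv is UTC+2:00, so local arrival = 14:13 + 2:00 = 16:13 on Jan 19.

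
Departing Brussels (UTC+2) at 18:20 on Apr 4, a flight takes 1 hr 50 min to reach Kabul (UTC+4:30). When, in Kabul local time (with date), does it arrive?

22:40 on April 4

Kabul is 2:30 ahead of Brussels.
After 1 hour and 50 minutes it is 20:10 in Brussels.
Shift by the zone difference: 20:10 + 2:30 = 22:40 on Apr 4 in Kabul.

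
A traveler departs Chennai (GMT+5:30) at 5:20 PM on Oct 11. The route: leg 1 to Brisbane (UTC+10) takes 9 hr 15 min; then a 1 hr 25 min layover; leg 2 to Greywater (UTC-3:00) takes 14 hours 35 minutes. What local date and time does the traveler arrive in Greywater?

Convert departure to UTC: 5:20 PM − 5:30 = 11:50 AM UTC on Oct 11.
Add 9 hours 15 minutes leg 1 → 9:05 PM UTC.
Add 1 hour 25 minutes layover in Brisbane → 10:30 PM UTC.
Add 14 hours 35 minutes leg 2 → 1:05 PM UTC (Oct 12).
Greywater is UTC−3:00, so local arrival = 1:05 PM − 3:00 = 10:05 AM on Oct 12.

10:05 AM on October 12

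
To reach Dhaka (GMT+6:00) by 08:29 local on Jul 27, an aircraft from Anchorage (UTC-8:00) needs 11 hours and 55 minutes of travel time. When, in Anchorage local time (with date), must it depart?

06:34 on July 26

Target arrival in UTC: 08:29 − 6:00 = 02:29 on Jul 27.
Subtract 11 hours and 55 minutes → departure 14:34 UTC on Jul 26.
Anchorage is UTC−8:00: 14:34 − 8:00 = 06:34 on Jul 26.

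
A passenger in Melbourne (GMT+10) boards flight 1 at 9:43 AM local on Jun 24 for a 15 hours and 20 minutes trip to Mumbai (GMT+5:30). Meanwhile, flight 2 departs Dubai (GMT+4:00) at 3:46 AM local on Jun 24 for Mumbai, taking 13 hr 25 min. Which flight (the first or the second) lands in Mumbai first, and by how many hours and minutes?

the second, by 1 hour 52 minutes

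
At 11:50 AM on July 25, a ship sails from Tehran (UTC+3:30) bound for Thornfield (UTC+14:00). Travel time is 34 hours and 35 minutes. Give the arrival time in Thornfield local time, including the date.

Convert departure to UTC: 11:50 AM − 3:30 = 8:20 AM UTC on Jul 25.
Add 34 hours and 35 minutes travel time → 6:55 PM UTC (Jul 26).
Thornfield is UTC+14:00, so local arrival = 6:55 PM + 14:00 = 8:55 AM on Jul 27.

8:55 AM on Jul 27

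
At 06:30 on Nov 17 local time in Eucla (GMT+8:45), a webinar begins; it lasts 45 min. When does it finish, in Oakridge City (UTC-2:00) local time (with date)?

Convert start to UTC: 06:30 − 8:45 = 21:45 UTC on Nov 16.
Add 45 minutes duration → 22:30 UTC.
Oakridge City is UTC−2:00, so local end time = 22:30 − 2:00 = 20:30 on Nov 16.

20:30 on November 16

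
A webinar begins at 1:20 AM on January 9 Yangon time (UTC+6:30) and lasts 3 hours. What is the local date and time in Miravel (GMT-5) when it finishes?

4:50 PM on January 8

Convert start to UTC: 1:20 AM − 6:30 = 6:50 PM UTC on Jan 8.
Add 3 hours duration → 9:50 PM UTC.
Miravel is UTC−5:00, so local end time = 9:50 PM − 5:00 = 4:50 PM on Jan 8.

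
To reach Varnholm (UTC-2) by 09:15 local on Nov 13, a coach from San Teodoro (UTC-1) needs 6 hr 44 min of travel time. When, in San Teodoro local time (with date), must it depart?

03:31 on November 13

Target arrival in UTC: 09:15 + 2:00 = 11:15 on Nov 13.
Subtract 6 hours 44 minutes → departure 04:31 UTC on Nov 13.
San Teodoro is UTC−1:00: 04:31 − 1:00 = 03:31 on Nov 13.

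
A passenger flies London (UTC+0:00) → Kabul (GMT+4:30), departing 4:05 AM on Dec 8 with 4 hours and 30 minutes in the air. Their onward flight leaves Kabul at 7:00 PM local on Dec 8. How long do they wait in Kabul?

5 hours 55 minutes

London is at UTC+0, so departure is already 4:05 AM UTC on Dec 8.
Add 4 hours 30 minutes flight time → 8:35 AM UTC.
Kabul is UTC+4:30, so local arrival = 8:35 AM + 4:30 = 1:05 PM on Dec 8.
Layover = 7:00 PM − 1:05 PM = 5 hours 55 minutes.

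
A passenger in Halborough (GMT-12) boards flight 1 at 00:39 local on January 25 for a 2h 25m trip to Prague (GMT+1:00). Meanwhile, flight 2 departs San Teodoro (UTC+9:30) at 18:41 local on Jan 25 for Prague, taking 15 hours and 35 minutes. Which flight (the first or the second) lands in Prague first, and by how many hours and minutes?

the first, by 9 hours 42 minutes

Flight 1 in UTC: 00:39 + 12:00 = 12:39 on Jan 25.
+2 hours 25 minutes → arrive 15:04 UTC on Jan 25.
Flight 2 in UTC: 18:41 − 9:30 = 09:11 on Jan 25.
+15 hours and 35 minutes → arrive 00:46 UTC on Jan 26.
Flight 1 lands earlier by 9 hours 42 minutes.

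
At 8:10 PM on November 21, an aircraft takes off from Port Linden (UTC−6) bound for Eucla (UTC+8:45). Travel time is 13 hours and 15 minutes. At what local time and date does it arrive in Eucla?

12:10 AM on November 23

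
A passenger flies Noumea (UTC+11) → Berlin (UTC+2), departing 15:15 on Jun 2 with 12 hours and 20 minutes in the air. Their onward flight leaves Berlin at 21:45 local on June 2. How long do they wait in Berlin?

Convert departure to UTC: 15:15 − 11:00 = 04:15 UTC on Jun 2.
Add 12 hours 20 minutes flight time → 16:35 UTC.
Berlin is UTC+2:00, so local arrival = 16:35 + 2:00 = 18:35 on Jun 2.
Layover = 21:45 − 18:35 = 3 hours 10 minutes.

3 hours 10 minutes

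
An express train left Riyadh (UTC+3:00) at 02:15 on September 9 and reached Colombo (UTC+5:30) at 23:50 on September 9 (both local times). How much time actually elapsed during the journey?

Departure in UTC: 02:15 − 3:00 = 23:15 on Sep 8.
Arrival in UTC: 23:50 − 5:30 = 18:20 on Sep 9.
Elapsed = 18:20 − 23:15 (+1 day) = 19 hours 5 minutes.

19 hours 5 minutes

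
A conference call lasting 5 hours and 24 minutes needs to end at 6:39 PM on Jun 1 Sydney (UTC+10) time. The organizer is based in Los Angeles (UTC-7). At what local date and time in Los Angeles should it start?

8:15 PM on May 31

Target end time in UTC: 6:39 PM − 10:00 = 8:39 AM on Jun 1.
Subtract 5 hours 24 minutes → start 3:15 AM UTC on Jun 1.
Los Angeles is UTC−7:00: 3:15 AM − 7:00 = 8:15 PM on May 31.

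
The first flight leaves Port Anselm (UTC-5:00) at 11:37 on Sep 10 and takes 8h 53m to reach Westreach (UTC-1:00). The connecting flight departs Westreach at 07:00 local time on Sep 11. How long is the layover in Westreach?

Convert departure to UTC: 11:37 + 5:00 = 16:37 UTC on Sep 10.
Add 8 hours and 53 minutes flight time → 01:30 UTC (Sep 11).
Westreach is UTC−1:00, so local arrival = 01:30 − 1:00 = 00:30 on Sep 11.
Layover = 07:00 − 00:30 = 6 hours 30 minutes.

6 hours 30 minutes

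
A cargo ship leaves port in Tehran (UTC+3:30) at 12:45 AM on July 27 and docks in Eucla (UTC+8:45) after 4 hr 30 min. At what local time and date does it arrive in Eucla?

10:30 AM on Jul 27

Convert departure to UTC: 12:45 AM − 3:30 = 9:15 PM UTC on Jul 26.
Add 4 hours 30 minutes travel time → 1:45 AM UTC (Jul 27).
Eucla is UTC+8:45, so local arrival = 1:45 AM + 8:45 = 10:30 AM on Jul 27.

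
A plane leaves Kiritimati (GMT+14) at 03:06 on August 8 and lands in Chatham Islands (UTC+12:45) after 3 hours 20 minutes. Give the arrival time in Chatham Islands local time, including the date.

Convert departure to UTC: 03:06 − 14:00 = 13:06 UTC on Aug 7.
Add 3 hours and 20 minutes travel time → 16:26 UTC.
Chatham Islands is UTC+12:45, so local arrival = 16:26 + 12:45 = 05:11 on Aug 8.

05:11 on Aug 8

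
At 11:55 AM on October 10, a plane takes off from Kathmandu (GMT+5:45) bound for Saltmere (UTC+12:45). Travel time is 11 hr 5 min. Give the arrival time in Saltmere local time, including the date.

6:00 AM on October 11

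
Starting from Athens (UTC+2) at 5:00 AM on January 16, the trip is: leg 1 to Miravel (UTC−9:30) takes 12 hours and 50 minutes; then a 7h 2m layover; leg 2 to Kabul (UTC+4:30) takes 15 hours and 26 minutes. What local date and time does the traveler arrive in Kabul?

Convert departure to UTC: 5:00 AM − 2:00 = 3:00 AM UTC on Jan 16.
Add 12 hours and 50 minutes leg 1 → 3:50 PM UTC.
Add 7 hours 2 minutes layover in Miravel → 10:52 PM UTC.
Add 15 hours and 26 minutes leg 2 → 2:18 PM UTC (Jan 17).
Kabul is UTC+4:30, so local arrival = 2:18 PM + 4:30 = 6:48 PM on Jan 17.

6:48 PM on January 17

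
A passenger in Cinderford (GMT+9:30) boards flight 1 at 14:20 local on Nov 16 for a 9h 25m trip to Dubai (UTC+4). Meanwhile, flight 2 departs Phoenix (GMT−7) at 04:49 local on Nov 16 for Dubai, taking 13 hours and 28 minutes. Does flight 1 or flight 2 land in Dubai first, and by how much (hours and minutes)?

the first, by 11 hours 2 minutes

Flight 1 in UTC: 14:20 − 9:30 = 04:50 on Nov 16.
+9 hours 25 minutes → arrive 14:15 UTC on Nov 16.
Flight 2 in UTC: 04:49 + 7:00 = 11:49 on Nov 16.
+13 hours and 28 minutes → arrive 01:17 UTC on Nov 17.
Flight 1 lands earlier by 11 hours 2 minutes.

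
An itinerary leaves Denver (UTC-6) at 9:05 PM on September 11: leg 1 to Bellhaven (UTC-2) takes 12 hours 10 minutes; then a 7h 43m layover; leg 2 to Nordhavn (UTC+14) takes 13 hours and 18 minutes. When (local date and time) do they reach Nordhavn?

2:16 AM on September 14

Convert departure to UTC: 9:05 PM + 6:00 = 3:05 AM UTC on Sep 12.
Add 12 hours and 10 minutes leg 1 → 3:15 PM UTC.
Add 7 hours and 43 minutes layover in Bellhaven → 10:58 PM UTC.
Add 13 hours 18 minutes leg 2 → 12:16 PM UTC (Sep 13).
Nordhavn is UTC+14:00, so local arrival = 12:16 PM + 14:00 = 2:16 AM on Sep 14.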